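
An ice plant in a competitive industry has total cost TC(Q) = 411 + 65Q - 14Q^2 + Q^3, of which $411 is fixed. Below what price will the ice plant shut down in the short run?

Short-run supply begins at min AVC. From VC = 65Q - 14Q^2 + Q^3, AVC = 65 - 14Q + Q^2.
dAVC/dQ = -14 + 2Q = 0 gives Q = 7. min AVC = 65 - 14·7 + 7^2 = 16.
The firm shuts down for any P below $16.

$16 per unit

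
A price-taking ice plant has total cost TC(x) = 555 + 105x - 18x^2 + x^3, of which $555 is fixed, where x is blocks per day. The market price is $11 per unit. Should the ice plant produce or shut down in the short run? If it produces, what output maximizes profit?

Shut down

Strip out fixed cost: VC = 105x - 18x^2 + x^3. Then AVC = 105 - 18x + x^2 and MC = 105 - 36x + 3x^2.
AVC hits its minimum where MC = AVC, at x = 9, giving min AVC = 105 - 18·9 + 9^2 = $24.
Since P = $11 < min AVC = $24, price fails to cover variable cost at any output.
Best response: produce nothing and absorb the $555 fixed cost.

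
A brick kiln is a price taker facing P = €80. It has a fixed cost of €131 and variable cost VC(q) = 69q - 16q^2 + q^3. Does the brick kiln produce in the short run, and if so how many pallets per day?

Produce at q = 11

Variable cost is VC = 69q - 16q^2 + q^3, so AVC = VC/q = 69 - 16q + q^2 and MC = dTC/dq = 69 - 32q + 3q^2.
The AVC parabola has its vertex at q = 16/2 = 8, where AVC = 69 - 16·8 + 8^2 = €5.
Since P = €80 ≥ min AVC = €5, price covers variable cost and the firm should produce.
Set P = MC: 80 = 69 - 32q + 3q^2 → -11 - 32q + 3q^2 = 0. The roots are q = -1/3 and q = 11; the profit-maximizing output is on the rising part of MC, so q* = 11.
Check: AVC at q = 11 is €14 ≤ P, so revenue covers variable cost.
Profit = P·q − TC = 80·11 − 285 = €595.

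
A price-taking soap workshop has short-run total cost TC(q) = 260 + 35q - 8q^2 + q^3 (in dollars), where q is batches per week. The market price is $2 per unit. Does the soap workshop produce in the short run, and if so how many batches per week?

Shut down

Variable cost is VC = 35q - 8q^2 + q^3, so AVC = VC/q = 35 - 8q + q^2 and MC = dTC/dq = 35 - 16q + 3q^2.
AVC hits its minimum where MC = AVC, at q = 4, giving min AVC = 35 - 8·4 + 4^2 = $19.
P = $2 lies below min AVC = $19; no output level covers variable cost.
Best response: produce nothing and absorb the $260 fixed cost.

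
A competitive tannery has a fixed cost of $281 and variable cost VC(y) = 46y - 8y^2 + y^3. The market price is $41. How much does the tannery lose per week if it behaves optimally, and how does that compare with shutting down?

Profit = -$231 at y = 5

AVC = 46 - 8y + y^2; min AVC = $30 at y = 4. Since P = $41 ≥ min AVC, the firm produces.
MC = 46 - 16y + 3y^2. Setting P = MC and taking the root on the rising branch gives y* = 5.
TR = 41·5 = 205. TC = 281 + 155 = 436. Profit = 205 − 436 = -$231.
By producing, the firm covers all variable cost plus $50 of fixed cost; shutting down would lose the full $281.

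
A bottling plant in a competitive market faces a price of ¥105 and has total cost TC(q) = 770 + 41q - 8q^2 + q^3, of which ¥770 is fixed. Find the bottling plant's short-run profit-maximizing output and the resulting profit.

Profit = -¥258 at q = 8

AVC = 41 - 8q + q^2; min AVC = ¥25 at q = 4. Since P = ¥105 ≥ min AVC, the firm produces.
With MC = 41 - 16q + 3q^2, P = MC on the upward-sloping part at q* = 8.
TR = 105·8 = 840. TC = 770 + 328 = 1098. Profit = 840 − 1098 = -¥258.
Shutting down would mean losing the fixed cost of ¥770, so operating at a loss of ¥258 is better by ¥512.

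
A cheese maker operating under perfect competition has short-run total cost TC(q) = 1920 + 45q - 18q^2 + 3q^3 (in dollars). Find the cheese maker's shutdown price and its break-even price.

Shutdown price = $18; break-even price = $333

Shutdown price = min AVC. AVC = 45 - 18q + 3q^2, with vertex at q = 3 and minimum $18.
ATC = 1920/q + 45 - 18q + 3q^2. Setting dATC/dq = −1920/q^2 − 18 + 6q = 0 gives q = 8 (since 6·8^3 − 18·8^2 = 1920).
min ATC = 1920/8 + 45 − 18·8 + 3·8^2 = $333. That is the break-even price.
For $18 ≤ P < $333 the firm produces at a loss; below $18 it shuts down.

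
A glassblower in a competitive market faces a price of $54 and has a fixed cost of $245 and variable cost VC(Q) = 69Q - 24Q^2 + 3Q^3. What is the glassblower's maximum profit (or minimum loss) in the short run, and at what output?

Profit = -$95 at Q = 5

AVC = 69 - 24Q + 3Q^2 has its minimum $21 at Q = 4; price $54 clears that bar, so the firm operates.
With MC = 69 - 48Q + 9Q^2, P = MC on the upward-sloping part at Q* = 5.
TR = 54·5 = 270. TC = 245 + 120 = 365. Profit = 270 − 365 = -$95.
That loss of $95 beats the $245 the firm would lose by shutting down; producing recovers $150 of fixed cost.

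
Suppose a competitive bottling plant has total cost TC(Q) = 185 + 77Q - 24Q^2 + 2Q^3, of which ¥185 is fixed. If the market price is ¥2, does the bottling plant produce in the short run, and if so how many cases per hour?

Shut down

Strip out fixed cost: VC = 77Q - 24Q^2 + 2Q^3. Then AVC = 77 - 24Q + 2Q^2 and MC = 77 - 48Q + 6Q^2.
AVC hits its minimum where MC = AVC, at Q = 6, giving min AVC = 77 - 24·6 + 2·6^2 = ¥5.
With P < min AVC (¥2 < ¥5), every unit sold adds to the loss.
Shutting down limits the loss to fixed cost, ¥185.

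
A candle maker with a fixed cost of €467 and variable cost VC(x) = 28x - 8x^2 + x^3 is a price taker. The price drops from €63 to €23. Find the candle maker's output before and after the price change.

Output falls from 7 to 5

MC = 28 - 16x + 3x^2; the shutdown threshold is min AVC = €12 (at x = 4).
With P = €63 above the shutdown price, P = MC gives x = 7.
At P = €23 ≥ min AVC, set P = MC: x = 5. The firm stays open but cuts output.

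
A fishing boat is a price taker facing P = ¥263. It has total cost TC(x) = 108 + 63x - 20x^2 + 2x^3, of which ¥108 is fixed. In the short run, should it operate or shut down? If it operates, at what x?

Strip out fixed cost: VC = 63x - 20x^2 + 2x^3. Then AVC = 63 - 20x + 2x^2 and MC = 63 - 40x + 6x^2.
AVC hits its minimum where MC = AVC, at x = 5, giving min AVC = 63 - 20·5 + 2·5^2 = ¥13.
P = ¥263 exceeds min AVC = ¥13, so the firm stays open.
Set P = MC: 263 = 63 - 40x + 6x^2 → -200 - 40x + 6x^2 = 0. The roots are x = -10/3 and x = 10; the profit-maximizing output is on the rising part of MC, so x* = 10.
Check: AVC at x = 10 is ¥63 ≤ P, so revenue covers variable cost.
Profit = P·x − TC = 263·10 − 738 = ¥1892.

Produce at x = 10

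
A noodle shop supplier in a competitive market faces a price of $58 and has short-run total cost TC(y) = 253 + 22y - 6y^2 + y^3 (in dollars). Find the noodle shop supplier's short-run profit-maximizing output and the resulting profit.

Profit = -$37 at y = 6

AVC = 22 - 6y + y^2 has its minimum $13 at y = 3; price $58 clears that bar, so the firm operates.
With MC = 22 - 12y + 3y^2, P = MC on the upward-sloping part at y* = 6.
TR = 58·6 = 348. TC = 253 + 132 = 385. Profit = 348 − 385 = -$37.
Shutting down would mean losing the fixed cost of $253, so operating at a loss of $37 is better by $216.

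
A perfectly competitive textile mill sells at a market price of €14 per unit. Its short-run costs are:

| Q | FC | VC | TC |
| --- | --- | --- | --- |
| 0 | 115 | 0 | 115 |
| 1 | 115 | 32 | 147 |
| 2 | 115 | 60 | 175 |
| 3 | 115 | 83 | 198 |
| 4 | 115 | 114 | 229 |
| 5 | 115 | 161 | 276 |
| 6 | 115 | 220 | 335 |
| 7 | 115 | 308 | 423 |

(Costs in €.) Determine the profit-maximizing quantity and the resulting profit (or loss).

Q = 0 (shut down); profit = -€115

Compute π = P·Q − TC at each output: Q=0: -115; Q=1: -133; Q=2: -147; Q=3: -156; Q=4: -173; Q=5: -206; Q=6: -251; Q=7: -325.
Profit is highest at Q = 0. Equivalently, the lowest AVC in the table is 83/3 ≈ €27.67 at Q = 3, and P = €14 falls below it — price never covers variable cost, so the firm shuts down and loses only its fixed cost.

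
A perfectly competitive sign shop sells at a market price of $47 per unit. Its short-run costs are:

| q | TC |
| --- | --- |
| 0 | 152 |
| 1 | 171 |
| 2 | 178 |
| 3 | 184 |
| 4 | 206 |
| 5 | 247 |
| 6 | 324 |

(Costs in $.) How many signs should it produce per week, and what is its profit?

q = 5; profit = -$12

Profit at each row (π = 47q − TC): q=0: -152; q=1: -124; q=2: -84; q=3: -43; q=4: -18; q=5: -12; q=6: -42.
Profit is maximized at q = 5. AVC there is 95/5 = $19 ≤ P, so producing beats shutting down (which would give -$152).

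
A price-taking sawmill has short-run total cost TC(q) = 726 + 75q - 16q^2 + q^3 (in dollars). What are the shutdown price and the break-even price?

Shutdown price = min AVC. AVC = 75 - 16q + q^2, with vertex at q = 8 and minimum $11.
ATC = 726/q + 75 - 16q + q^2. Setting dATC/dq = −726/q^2 − 16 + 2q = 0 gives q = 11 (since 2·11^3 − 16·11^2 = 726).
min ATC = 726/11 + 75 − 16·11 + 11^2 = $86. That is the break-even price.
For $11 ≤ P < $86 the firm produces at a loss; below $11 it shuts down.

Shutdown price = $11; break-even price = $86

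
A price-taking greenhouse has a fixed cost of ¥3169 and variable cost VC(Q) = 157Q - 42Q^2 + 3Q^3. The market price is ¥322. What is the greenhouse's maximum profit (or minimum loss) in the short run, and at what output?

Profit = -¥265 at Q = 11

AVC = 157 - 42Q + 3Q^2 has its minimum ¥10 at Q = 7; price ¥322 clears that bar, so the firm operates.
With MC = 157 - 84Q + 9Q^2, P = MC on the upward-sloping part at Q* = 11.
TR = 322·11 = 3542. TC = 3169 + 638 = 3807. Profit = 3542 − 3807 = -¥265.
By producing, the firm covers all variable cost plus ¥2904 of fixed cost; shutting down would lose the full ¥3169.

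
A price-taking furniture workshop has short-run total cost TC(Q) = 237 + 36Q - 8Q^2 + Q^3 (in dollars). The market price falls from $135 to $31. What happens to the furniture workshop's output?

Output falls from 9 to 5

AVC = 36 - 8Q + Q^2, minimized at Q = 4 where min AVC = $20. MC = 36 - 16Q + 3Q^2.
At P = $135 ≥ min AVC, set P = MC on the rising branch: Q = 9.
At P = $31 ≥ min AVC, set P = MC: Q = 5. The firm stays open but cuts output.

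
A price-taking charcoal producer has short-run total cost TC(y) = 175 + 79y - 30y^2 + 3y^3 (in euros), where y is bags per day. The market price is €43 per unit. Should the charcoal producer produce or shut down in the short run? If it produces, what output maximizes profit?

Variable cost is VC = 79y - 30y^2 + 3y^3, so AVC = VC/y = 79 - 30y + 3y^2 and MC = dTC/dy = 79 - 60y + 9y^2.
AVC hits its minimum where MC = AVC, at y = 5, giving min AVC = 79 - 30·5 + 3·5^2 = €4.
P = €43 exceeds min AVC = €4, so the firm stays open.
P = MC gives 36 - 60y + 9y^2 = 0, with roots 2/3 and 6. Take the larger (rising MC): y* = 6.
Check: AVC at y = 6 is €7 ≤ P, so revenue covers variable cost.
Profit = P·y − TC = 43·6 − 217 = €41.

Produce at y = 6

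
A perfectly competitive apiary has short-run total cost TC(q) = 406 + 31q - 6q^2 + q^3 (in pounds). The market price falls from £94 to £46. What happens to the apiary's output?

AVC = 31 - 6q + q^2, minimized at q = 3 where min AVC = £22. MC = 31 - 12q + 3q^2.
With P = £94 above the shutdown price, P = MC gives q = 7.
At P = £46 ≥ min AVC, set P = MC: q = 5. The firm stays open but cuts output.

Output falls from 7 to 5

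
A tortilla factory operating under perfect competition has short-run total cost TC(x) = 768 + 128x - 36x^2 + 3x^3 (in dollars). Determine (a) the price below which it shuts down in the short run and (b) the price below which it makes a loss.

AVC = 128 - 36x + 3x^2; minimized at x = 6, giving min AVC = $20. That is the shutdown price.
ATC = 768/x + 128 - 36x + 3x^2. Setting dATC/dx = −768/x^2 − 36 + 6x = 0 gives x = 8 (since 6·8^3 − 36·8^2 = 768).
min ATC = 768/8 + 128 − 36·8 + 3·8^2 = $128. That is the break-even price.
Between these two prices the firm operates at a loss; above $128 it earns a profit.

Shutdown price = $20; break-even price = $128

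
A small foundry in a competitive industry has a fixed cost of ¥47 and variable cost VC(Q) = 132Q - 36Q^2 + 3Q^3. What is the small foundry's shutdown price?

The shutdown price is the minimum of AVC. VC = 132Q - 36Q^2 + 3Q^3, so AVC = 132 - 36Q + 3Q^2.
At the minimum of AVC, MC = AVC. MC = 132 - 72Q + 9Q^2; setting MC = AVC gives 6Q^2 - 36Q = 0, so Q = 6. min AVC = 24.
For P < ¥24 the firm produces nothing.

¥24 per unit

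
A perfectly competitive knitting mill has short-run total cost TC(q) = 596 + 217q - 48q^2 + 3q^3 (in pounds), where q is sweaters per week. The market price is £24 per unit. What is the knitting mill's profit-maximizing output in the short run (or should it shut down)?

Strip out fixed cost: VC = 217q - 48q^2 + 3q^3. Then AVC = 217 - 48q + 3q^2 and MC = 217 - 96q + 9q^2.
AVC is minimized where dAVC/dq = -48 + 6q = 0, at q = 8; min AVC = 217 - 48·8 + 3·8^2 = £25.
Since P = £24 < min AVC = £25, price fails to cover variable cost at any output.
Best response: produce nothing and absorb the £596 fixed cost.

Shut down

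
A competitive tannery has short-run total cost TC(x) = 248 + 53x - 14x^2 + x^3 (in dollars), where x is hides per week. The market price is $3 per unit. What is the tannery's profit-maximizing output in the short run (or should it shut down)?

Shut down

From TC, MC = TC'(x) = 53 - 28x + 3x^2 and AVC = VC/x = 53 - 14x + x^2.
The AVC parabola has its vertex at x = 14/2 = 7, where AVC = 53 - 14·7 + 7^2 = $4.
Since P = $3 < min AVC = $4, price fails to cover variable cost at any output.
Shutting down limits the loss to fixed cost, $248.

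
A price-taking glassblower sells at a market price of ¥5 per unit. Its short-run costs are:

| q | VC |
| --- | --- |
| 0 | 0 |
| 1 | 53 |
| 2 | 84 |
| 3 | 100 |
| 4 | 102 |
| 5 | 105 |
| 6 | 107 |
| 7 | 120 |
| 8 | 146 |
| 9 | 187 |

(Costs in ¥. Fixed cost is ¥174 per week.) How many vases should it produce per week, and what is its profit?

q = 0 (shut down); profit = -¥174

Profit at each row (π = 5q − TC): q=0: -174; q=1: -222; q=2: -248; q=3: -259; q=4: -256; q=5: -254; q=6: -251; q=7: -259; q=8: -280; q=9: -316.
Profit is highest at q = 0. Equivalently, the lowest AVC in the table is 120/7 ≈ ¥17.14 at q = 7, and P = ¥5 falls below it — price never covers variable cost, so the firm shuts down and loses only its fixed cost.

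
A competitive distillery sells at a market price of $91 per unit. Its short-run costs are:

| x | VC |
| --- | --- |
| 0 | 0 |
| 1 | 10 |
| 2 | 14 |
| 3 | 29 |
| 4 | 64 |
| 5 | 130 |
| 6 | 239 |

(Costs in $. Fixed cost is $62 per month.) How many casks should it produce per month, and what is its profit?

x = 5; profit = $263

Tabulate TR − TC: x=0: -62; x=1: 19; x=2: 106; x=3: 182; x=4: 238; x=5: 263; x=6: 245.
Profit is maximized at x = 5. AVC there is 130/5 = $26 ≤ P, so producing beats shutting down (which would give -$62).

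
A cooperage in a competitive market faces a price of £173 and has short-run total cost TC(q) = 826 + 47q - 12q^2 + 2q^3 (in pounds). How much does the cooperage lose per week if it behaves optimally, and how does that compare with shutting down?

AVC = 47 - 12q + 2q^2; min AVC = £29 at q = 3. Since P = £173 ≥ min AVC, the firm produces.
With MC = 47 - 24q + 6q^2, P = MC on the upward-sloping part at q* = 7.
TR = 173·7 = 1211. TC = 826 + 427 = 1253. Profit = 1211 − 1253 = -£42.
Shutting down would mean losing the fixed cost of £826, so operating at a loss of £42 is better by £784.

Profit = -£42 at q = 7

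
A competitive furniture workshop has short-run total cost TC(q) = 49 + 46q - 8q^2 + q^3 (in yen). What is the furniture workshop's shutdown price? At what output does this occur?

Short-run supply begins at min AVC. From VC = 46q - 8q^2 + q^3, AVC = 46 - 8q + q^2.
At the minimum of AVC, MC = AVC. MC = 46 - 16q + 3q^2; setting MC = AVC gives 2q^2 - 8q = 0, so q = 4. min AVC = 30.
So the shutdown price is ¥30.

¥30 per unit, at q = 4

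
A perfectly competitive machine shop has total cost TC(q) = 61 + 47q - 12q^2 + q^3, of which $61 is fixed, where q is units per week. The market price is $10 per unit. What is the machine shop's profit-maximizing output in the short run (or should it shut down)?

Variable cost is VC = 47q - 12q^2 + q^3, so AVC = VC/q = 47 - 12q + q^2 and MC = dTC/dq = 47 - 24q + 3q^2.
The AVC parabola has its vertex at q = 12/2 = 6, where AVC = 47 - 12·6 + 6^2 = $11.
Since P = $10 < min AVC = $11, price fails to cover variable cost at any output.
The firm minimizes its loss by shutting down and losing only its fixed cost of $61.

Shut down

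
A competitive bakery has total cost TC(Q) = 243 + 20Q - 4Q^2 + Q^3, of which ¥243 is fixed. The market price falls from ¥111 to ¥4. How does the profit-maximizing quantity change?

Output falls from 7 to 0 (the firm shuts down)

AVC = 20 - 4Q + Q^2, minimized at Q = 2 where min AVC = ¥16. MC = 20 - 8Q + 3Q^2.
At P = ¥111 ≥ min AVC, set P = MC on the rising branch: Q = 7.
At P = ¥4 < min AVC = ¥16, price no longer covers variable cost at any output, so the firm shuts down: Q = 0.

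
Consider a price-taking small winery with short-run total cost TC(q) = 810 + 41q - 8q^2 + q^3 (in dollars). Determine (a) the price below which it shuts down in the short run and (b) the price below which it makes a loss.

Shutdown price = $25; break-even price = $140

AVC = 41 - 8q + q^2; minimized at q = 4, giving min AVC = $25. That is the shutdown price.
ATC = 810/q + 41 - 8q + q^2. Setting dATC/dq = −810/q^2 − 8 + 2q = 0 gives q = 9 (since 2·9^3 − 8·9^2 = 810).
min ATC = 810/9 + 41 − 8·9 + 9^2 = $140. That is the break-even price.
Between these two prices the firm operates at a loss; above $140 it earns a profit.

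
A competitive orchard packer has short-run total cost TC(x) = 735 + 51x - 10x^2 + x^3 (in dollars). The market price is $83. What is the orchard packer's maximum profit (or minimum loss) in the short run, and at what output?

Profit = -$351 at x = 8

AVC = 51 - 10x + x^2 has its minimum $26 at x = 5; price $83 clears that bar, so the firm operates.
With MC = 51 - 20x + 3x^2, P = MC on the upward-sloping part at x* = 8.
TR = 83·8 = 664. TC = 735 + 280 = 1015. Profit = 664 − 1015 = -$351.
By producing, the firm covers all variable cost plus $384 of fixed cost; shutting down would lose the full $735.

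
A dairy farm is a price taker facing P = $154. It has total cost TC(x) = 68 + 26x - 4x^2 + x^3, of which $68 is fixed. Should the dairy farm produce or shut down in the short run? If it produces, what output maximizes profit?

Variable cost is VC = 26x - 4x^2 + x^3, so AVC = VC/x = 26 - 4x + x^2 and MC = dTC/dx = 26 - 8x + 3x^2.
The AVC parabola has its vertex at x = 4/2 = 2, where AVC = 26 - 4·2 + 2^2 = $22.
P = $154 exceeds min AVC = $22, so the firm stays open.
Set P = MC: 154 = 26 - 8x + 3x^2 → -128 - 8x + 3x^2 = 0. The roots are x = -16/3 and x = 8; the profit-maximizing output is on the rising part of MC, so x* = 8.
Check: AVC at x = 8 is $58 ≤ P, so revenue covers variable cost.
Profit = P·x − TC = 154·8 − 532 = $700.

Produce at x = 8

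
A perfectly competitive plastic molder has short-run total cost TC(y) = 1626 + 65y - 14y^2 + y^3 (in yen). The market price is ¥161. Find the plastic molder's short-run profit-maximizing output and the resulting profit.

Profit = -¥186 at y = 12

AVC = 65 - 14y + y^2; min AVC = ¥16 at y = 7. Since P = ¥161 ≥ min AVC, the firm produces.
With MC = 65 - 28y + 3y^2, P = MC on the upward-sloping part at y* = 12.
TR = 161·12 = 1932. TC = 1626 + 492 = 2118. Profit = 1932 − 2118 = -¥186.
Shutting down would mean losing the fixed cost of ¥1626, so operating at a loss of ¥186 is better by ¥1440.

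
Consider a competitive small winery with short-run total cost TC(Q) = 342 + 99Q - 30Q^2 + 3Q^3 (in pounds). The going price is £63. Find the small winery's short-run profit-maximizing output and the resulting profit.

AVC = 99 - 30Q + 3Q^2 has its minimum £24 at Q = 5; price £63 clears that bar, so the firm operates.
With MC = 99 - 60Q + 9Q^2, P = MC on the upward-sloping part at Q* = 6.
TR = 63·6 = 378. TC = 342 + 162 = 504. Profit = 378 − 504 = -£126.
That loss of £126 beats the £342 the firm would lose by shutting down; producing recovers £216 of fixed cost.

Profit = -£126 at Q = 6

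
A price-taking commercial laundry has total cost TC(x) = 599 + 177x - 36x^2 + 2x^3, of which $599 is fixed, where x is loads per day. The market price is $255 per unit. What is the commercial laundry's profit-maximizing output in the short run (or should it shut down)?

From TC, MC = TC'(x) = 177 - 72x + 6x^2 and AVC = VC/x = 177 - 36x + 2x^2.
The AVC parabola has its vertex at x = 36/4 = 9, where AVC = 177 - 36·9 + 2·9^2 = $15.
Because $255 ≥ $15, revenue can cover variable cost; the firm operates.
P = MC gives -78 - 72x + 6x^2 = 0, with roots -1 and 13. Take the larger (rising MC): x* = 13.
Check: AVC at x = 13 is $47 ≤ P, so revenue covers variable cost.
Profit = P·x − TC = 255·13 − 1210 = $2105.

Produce at x = 13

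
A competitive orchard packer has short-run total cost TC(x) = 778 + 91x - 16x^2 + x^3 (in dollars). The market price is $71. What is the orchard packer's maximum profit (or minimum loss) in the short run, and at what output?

Profit = -$378 at x = 10

AVC = 91 - 16x + x^2 has its minimum $27 at x = 8; price $71 clears that bar, so the firm operates.
With MC = 91 - 32x + 3x^2, P = MC on the upward-sloping part at x* = 10.
TR = 71·10 = 710. TC = 778 + 310 = 1088. Profit = 710 − 1088 = -$378.
Shutting down would mean losing the fixed cost of $778, so operating at a loss of $378 is better by $400.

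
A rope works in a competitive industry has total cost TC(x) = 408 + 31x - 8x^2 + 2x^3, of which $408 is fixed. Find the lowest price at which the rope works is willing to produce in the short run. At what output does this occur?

The shutdown price is the minimum of AVC. VC = 31x - 8x^2 + 2x^3, so AVC = 31 - 8x + 2x^2.
At the minimum of AVC, MC = AVC. MC = 31 - 16x + 6x^2; setting MC = AVC gives 4x^2 - 8x = 0, so x = 2. min AVC = 23.
The firm shuts down for any P below $23.

$23 per unit, at x = 2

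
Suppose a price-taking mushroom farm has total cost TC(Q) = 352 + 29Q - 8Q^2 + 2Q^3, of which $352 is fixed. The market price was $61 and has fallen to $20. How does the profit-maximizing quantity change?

Output falls from 4 to 0 (the firm shuts down)

MC = 29 - 16Q + 6Q^2; the shutdown threshold is min AVC = $21 (at Q = 2).
At P = $61 ≥ min AVC, set P = MC on the rising branch: Q = 4.
At P = $20 < min AVC = $21, price no longer covers variable cost at any output, so the firm shuts down: Q = 0.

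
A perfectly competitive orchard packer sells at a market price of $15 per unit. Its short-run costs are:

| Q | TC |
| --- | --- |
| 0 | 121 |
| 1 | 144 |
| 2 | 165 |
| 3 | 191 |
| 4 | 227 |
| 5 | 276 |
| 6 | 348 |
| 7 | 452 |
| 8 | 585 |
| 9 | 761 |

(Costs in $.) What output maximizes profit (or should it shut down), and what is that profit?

Q = 0 (shut down); profit = -$121

Tabulate TR − TC: Q=0: -121; Q=1: -129; Q=2: -135; Q=3: -146; Q=4: -167; Q=5: -201; Q=6: -258; Q=7: -347; Q=8: -465; Q=9: -626.
Profit is highest at Q = 0. Equivalently, the lowest AVC in the table is 44/2 ≈ $22 at Q = 2, and P = $15 falls below it — price never covers variable cost, so the firm shuts down and loses only its fixed cost.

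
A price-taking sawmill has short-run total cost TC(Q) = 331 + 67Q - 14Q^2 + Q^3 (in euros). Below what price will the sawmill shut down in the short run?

€18 per unit

The firm shuts down when price falls below the minimum of average variable cost. AVC = VC/Q = 67 - 14Q + Q^2.
dAVC/dQ = -14 + 2Q = 0 gives Q = 7. min AVC = 67 - 14·7 + 7^2 = 18.
For P < €18 the firm produces nothing.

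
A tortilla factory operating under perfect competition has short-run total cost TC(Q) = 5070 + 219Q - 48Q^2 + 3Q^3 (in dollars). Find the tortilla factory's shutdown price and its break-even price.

Shutdown price = min AVC. AVC = 219 - 48Q + 3Q^2, with vertex at Q = 8 and minimum $27.
ATC = 5070/Q + 219 - 48Q + 3Q^2. Setting dATC/dQ = −5070/Q^2 − 48 + 6Q = 0 gives Q = 13 (since 6·13^3 − 48·13^2 = 5070).
min ATC = 5070/13 + 219 − 48·13 + 3·13^2 = $492. That is the break-even price.
For $27 ≤ P < $492 the firm produces at a loss; below $27 it shuts down.

Shutdown price = $27; break-even price = $492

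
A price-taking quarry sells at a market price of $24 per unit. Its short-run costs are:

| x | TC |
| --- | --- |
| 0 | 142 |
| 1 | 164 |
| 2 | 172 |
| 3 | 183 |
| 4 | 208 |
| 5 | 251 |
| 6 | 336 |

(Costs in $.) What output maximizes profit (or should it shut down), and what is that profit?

Profit at each row (π = 24x − TC): x=0: -142; x=1: -140; x=2: -124; x=3: -111; x=4: -112; x=5: -131; x=6: -192.
Profit is maximized at x = 3. AVC there is 41/3 = $13.67 ≤ P, so producing beats shutting down (which would give -$142).

x = 3; profit = -$111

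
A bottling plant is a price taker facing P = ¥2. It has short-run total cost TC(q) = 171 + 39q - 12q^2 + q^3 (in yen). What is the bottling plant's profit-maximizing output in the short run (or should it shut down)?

From TC, MC = TC'(q) = 39 - 24q + 3q^2 and AVC = VC/q = 39 - 12q + q^2.
AVC hits its minimum where MC = AVC, at q = 6, giving min AVC = 39 - 12·6 + 6^2 = ¥3.
Since P = ¥2 < min AVC = ¥3, price fails to cover variable cost at any output.
Shutting down limits the loss to fixed cost, ¥171.

Shut down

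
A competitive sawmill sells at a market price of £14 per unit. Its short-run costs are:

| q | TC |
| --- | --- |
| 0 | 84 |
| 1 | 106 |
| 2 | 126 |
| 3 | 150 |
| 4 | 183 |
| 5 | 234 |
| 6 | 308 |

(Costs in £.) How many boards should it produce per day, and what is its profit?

q = 0 (shut down); profit = -£84

Profit at each row (π = 14q − TC): q=0: -84; q=1: -92; q=2: -98; q=3: -108; q=4: -127; q=5: -164; q=6: -224.
Profit is highest at q = 0. Equivalently, the lowest AVC in the table is 42/2 ≈ £21 at q = 2, and P = £14 falls below it — price never covers variable cost, so the firm shuts down and loses only its fixed cost.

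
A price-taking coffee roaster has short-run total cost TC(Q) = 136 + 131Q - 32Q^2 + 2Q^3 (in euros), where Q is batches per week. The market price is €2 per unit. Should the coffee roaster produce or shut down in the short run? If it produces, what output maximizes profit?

Variable cost is VC = 131Q - 32Q^2 + 2Q^3, so AVC = VC/Q = 131 - 32Q + 2Q^2 and MC = dTC/dQ = 131 - 64Q + 6Q^2.
AVC is minimized where dAVC/dQ = -32 + 4Q = 0, at Q = 8; min AVC = 131 - 32·8 + 2·8^2 = €3.
P = €2 lies below min AVC = €3; no output level covers variable cost.
Best response: produce nothing and absorb the €136 fixed cost.

Shut down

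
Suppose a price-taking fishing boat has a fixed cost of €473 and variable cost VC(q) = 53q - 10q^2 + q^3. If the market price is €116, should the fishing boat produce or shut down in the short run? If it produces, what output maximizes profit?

Variable cost is VC = 53q - 10q^2 + q^3, so AVC = VC/q = 53 - 10q + q^2 and MC = dTC/dq = 53 - 20q + 3q^2.
AVC hits its minimum where MC = AVC, at q = 5, giving min AVC = 53 - 10·5 + 5^2 = €28.
P = €116 exceeds min AVC = €28, so the firm stays open.
Set P = MC: 116 = 53 - 20q + 3q^2 → -63 - 20q + 3q^2 = 0. The roots are q = -7/3 and q = 9; the profit-maximizing output is on the rising part of MC, so q* = 9.
Check: AVC at q = 9 is €44 ≤ P, so revenue covers variable cost.
Profit = P·q − TC = 116·9 − 869 = €175.

Produce at q = 9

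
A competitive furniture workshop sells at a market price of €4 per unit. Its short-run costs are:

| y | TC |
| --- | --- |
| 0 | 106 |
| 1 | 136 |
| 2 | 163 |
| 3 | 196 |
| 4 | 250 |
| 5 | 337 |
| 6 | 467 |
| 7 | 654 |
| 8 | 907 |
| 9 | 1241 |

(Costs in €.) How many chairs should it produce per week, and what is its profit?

Compute π = P·y − TC at each output: y=0: -106; y=1: -132; y=2: -155; y=3: -184; y=4: -234; y=5: -317; y=6: -443; y=7: -626; y=8: -875; y=9: -1205.
Profit is highest at y = 0. Equivalently, the lowest AVC in the table is 57/2 ≈ €28.50 at y = 2, and P = €4 falls below it — price never covers variable cost, so the firm shuts down and loses only its fixed cost.

y = 0 (shut down); profit = -€106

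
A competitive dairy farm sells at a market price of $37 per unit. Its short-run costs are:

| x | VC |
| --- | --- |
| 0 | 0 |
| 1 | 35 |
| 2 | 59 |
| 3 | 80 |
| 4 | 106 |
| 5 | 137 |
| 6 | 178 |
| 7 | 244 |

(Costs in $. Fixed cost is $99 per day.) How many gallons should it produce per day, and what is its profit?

x = 5; profit = -$51

Compute π = P·x − TC at each output: x=0: -99; x=1: -97; x=2: -84; x=3: -68; x=4: -57; x=5: -51; x=6: -55; x=7: -84.
Profit is maximized at x = 5. AVC there is 137/5 = $27.40 ≤ P, so producing beats shutting down (which would give -$99).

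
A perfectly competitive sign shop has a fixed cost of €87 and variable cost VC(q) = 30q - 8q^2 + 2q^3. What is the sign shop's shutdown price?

The shutdown price is the minimum of AVC. VC = 30q - 8q^2 + 2q^3, so AVC = 30 - 8q + 2q^2.
At the minimum of AVC, MC = AVC. MC = 30 - 16q + 6q^2; setting MC = AVC gives 4q^2 - 8q = 0, so q = 2. min AVC = 22.
For P < €22 the firm produces nothing.

€22 per unit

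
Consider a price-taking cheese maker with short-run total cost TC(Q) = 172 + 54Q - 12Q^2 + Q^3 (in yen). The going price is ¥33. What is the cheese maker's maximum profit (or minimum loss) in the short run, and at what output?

Profit = -¥74 at Q = 7

AVC = 54 - 12Q + Q^2 has its minimum ¥18 at Q = 6; price ¥33 clears that bar, so the firm operates.
MC = 54 - 24Q + 3Q^2. Setting P = MC and taking the root on the rising branch gives Q* = 7.
TR = 33·7 = 231. TC = 172 + 133 = 305. Profit = 231 − 305 = -¥74.
Shutting down would mean losing the fixed cost of ¥172, so operating at a loss of ¥74 is better by ¥98.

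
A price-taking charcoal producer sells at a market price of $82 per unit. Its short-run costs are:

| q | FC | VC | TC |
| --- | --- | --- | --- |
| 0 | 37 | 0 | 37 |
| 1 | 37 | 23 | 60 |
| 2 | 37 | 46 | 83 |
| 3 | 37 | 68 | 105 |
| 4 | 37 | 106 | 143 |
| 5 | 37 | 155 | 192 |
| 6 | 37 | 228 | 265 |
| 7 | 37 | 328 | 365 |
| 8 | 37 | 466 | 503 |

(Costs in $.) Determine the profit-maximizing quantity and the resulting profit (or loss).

Compute π = P·q − TC at each output: q=0: -37; q=1: 22; q=2: 81; q=3: 141; q=4: 185; q=5: 218; q=6: 227; q=7: 209; q=8: 153.
Profit is maximized at q = 6. AVC there is 228/6 = $38 ≤ P, so producing beats shutting down (which would give -$37).

q = 6; profit = $227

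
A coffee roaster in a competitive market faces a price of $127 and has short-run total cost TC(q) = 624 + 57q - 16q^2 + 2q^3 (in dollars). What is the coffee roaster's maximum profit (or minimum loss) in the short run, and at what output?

AVC = 57 - 16q + 2q^2 has its minimum $25 at q = 4; price $127 clears that bar, so the firm operates.
With MC = 57 - 32q + 6q^2, P = MC on the upward-sloping part at q* = 7.
TR = 127·7 = 889. TC = 624 + 301 = 925. Profit = 889 − 925 = -$36.
That loss of $36 beats the $624 the firm would lose by shutting down; producing recovers $588 of fixed cost.

Profit = -$36 at q = 7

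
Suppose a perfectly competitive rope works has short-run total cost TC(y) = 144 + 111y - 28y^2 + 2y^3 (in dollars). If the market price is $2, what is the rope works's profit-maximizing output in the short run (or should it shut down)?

Strip out fixed cost: VC = 111y - 28y^2 + 2y^3. Then AVC = 111 - 28y + 2y^2 and MC = 111 - 56y + 6y^2.
The AVC parabola has its vertex at y = 28/4 = 7, where AVC = 111 - 28·7 + 2·7^2 = $13.
With P < min AVC ($2 < $13), every unit sold adds to the loss.
The firm minimizes its loss by shutting down and losing only its fixed cost of $144.

Shut down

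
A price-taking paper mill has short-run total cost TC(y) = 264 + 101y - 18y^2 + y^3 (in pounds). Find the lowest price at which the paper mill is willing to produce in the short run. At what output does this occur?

The shutdown price is the minimum of AVC. VC = 101y - 18y^2 + y^3, so AVC = 101 - 18y + y^2.
At the minimum of AVC, MC = AVC. MC = 101 - 36y + 3y^2; setting MC = AVC gives 2y^2 - 18y = 0, so y = 9. min AVC = 20.
So the shutdown price is £20.

£20 per unit, at y = 9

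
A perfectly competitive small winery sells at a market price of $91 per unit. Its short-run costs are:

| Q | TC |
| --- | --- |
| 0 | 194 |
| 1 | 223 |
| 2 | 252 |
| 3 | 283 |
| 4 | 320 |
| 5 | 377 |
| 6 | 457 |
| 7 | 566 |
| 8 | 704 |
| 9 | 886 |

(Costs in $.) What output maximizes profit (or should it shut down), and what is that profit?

Profit at each row (π = 91Q − TC): Q=0: -194; Q=1: -132; Q=2: -70; Q=3: -10; Q=4: 44; Q=5: 78; Q=6: 89; Q=7: 71; Q=8: 24; Q=9: -67.
Profit is maximized at Q = 6. AVC there is 263/6 = $43.83 ≤ P, so producing beats shutting down (which would give -$194).

Q = 6; profit = $89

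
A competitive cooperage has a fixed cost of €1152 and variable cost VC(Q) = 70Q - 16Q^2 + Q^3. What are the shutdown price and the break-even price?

Shutdown price = €6; break-even price = €118

Shutdown price = min AVC. AVC = 70 - 16Q + Q^2, with vertex at Q = 8 and minimum €6.
ATC = 1152/Q + 70 - 16Q + Q^2. Setting dATC/dQ = −1152/Q^2 − 16 + 2Q = 0 gives Q = 12 (since 2·12^3 − 16·12^2 = 1152).
min ATC = 1152/12 + 70 − 16·12 + 12^2 = €118. That is the break-even price.
Between these two prices the firm operates at a loss; above €118 it earns a profit.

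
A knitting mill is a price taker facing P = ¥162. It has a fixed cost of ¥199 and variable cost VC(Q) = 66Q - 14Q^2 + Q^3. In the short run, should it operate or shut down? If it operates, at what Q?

From TC, MC = TC'(Q) = 66 - 28Q + 3Q^2 and AVC = VC/Q = 66 - 14Q + Q^2.
The AVC parabola has its vertex at Q = 14/2 = 7, where AVC = 66 - 14·7 + 7^2 = ¥17.
Because ¥162 ≥ ¥17, revenue can cover variable cost; the firm operates.
P = MC gives -96 - 28Q + 3Q^2 = 0, with roots -8/3 and 12. Take the larger (rising MC): Q* = 12.
Check: AVC at Q = 12 is ¥42 ≤ P, so revenue covers variable cost.
Profit = P·Q − TC = 162·12 − 703 = ¥1241.

Produce at Q = 12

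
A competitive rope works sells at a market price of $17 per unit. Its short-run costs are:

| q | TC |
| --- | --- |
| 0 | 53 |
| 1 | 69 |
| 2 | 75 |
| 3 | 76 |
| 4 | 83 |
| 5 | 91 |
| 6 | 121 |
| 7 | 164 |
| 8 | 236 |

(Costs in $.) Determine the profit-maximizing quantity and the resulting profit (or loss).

Compute π = P·q − TC at each output: q=0: -53; q=1: -52; q=2: -41; q=3: -25; q=4: -15; q=5: -6; q=6: -19; q=7: -45; q=8: -100.
Profit is maximized at q = 5. AVC there is 38/5 = $7.60 ≤ P, so producing beats shutting down (which would give -$53).

q = 5; profit = -$6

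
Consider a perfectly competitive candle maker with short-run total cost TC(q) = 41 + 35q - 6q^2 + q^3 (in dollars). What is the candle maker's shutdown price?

The shutdown price is the minimum of AVC. VC = 35q - 6q^2 + q^3, so AVC = 35 - 6q + q^2.
At the minimum of AVC, MC = AVC. MC = 35 - 12q + 3q^2; setting MC = AVC gives 2q^2 - 6q = 0, so q = 3. min AVC = 26.
For P < $26 the firm produces nothing.

$26 per unit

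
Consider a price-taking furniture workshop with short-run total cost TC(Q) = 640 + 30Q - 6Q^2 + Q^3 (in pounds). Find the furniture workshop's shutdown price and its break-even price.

Shutdown price = min AVC. AVC = 30 - 6Q + Q^2, with vertex at Q = 3 and minimum £21.
ATC = 640/Q + 30 - 6Q + Q^2. Setting dATC/dQ = −640/Q^2 − 6 + 2Q = 0 gives Q = 8 (since 2·8^3 − 6·8^2 = 640).
min ATC = 640/8 + 30 − 6·8 + 8^2 = £126. That is the break-even price.
Between these two prices the firm operates at a loss; above £126 it earns a profit.

Shutdown price = £21; break-even price = £126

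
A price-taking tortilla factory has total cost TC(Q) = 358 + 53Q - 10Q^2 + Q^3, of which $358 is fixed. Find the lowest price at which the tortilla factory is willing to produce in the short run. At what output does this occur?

Short-run supply begins at min AVC. From VC = 53Q - 10Q^2 + Q^3, AVC = 53 - 10Q + Q^2.
dAVC/dQ = -10 + 2Q = 0 gives Q = 5. min AVC = 53 - 10·5 + 5^2 = 28.
For P < $28 the firm produces nothing.

$28 per unit, at Q = 5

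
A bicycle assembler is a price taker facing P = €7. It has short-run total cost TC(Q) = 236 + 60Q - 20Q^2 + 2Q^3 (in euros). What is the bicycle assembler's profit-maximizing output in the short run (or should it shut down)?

Shut down

Strip out fixed cost: VC = 60Q - 20Q^2 + 2Q^3. Then AVC = 60 - 20Q + 2Q^2 and MC = 60 - 40Q + 6Q^2.
The AVC parabola has its vertex at Q = 20/4 = 5, where AVC = 60 - 20·5 + 2·5^2 = €10.
Since P = €7 < min AVC = €10, price fails to cover variable cost at any output.
The firm minimizes its loss by shutting down and losing only its fixed cost of €236.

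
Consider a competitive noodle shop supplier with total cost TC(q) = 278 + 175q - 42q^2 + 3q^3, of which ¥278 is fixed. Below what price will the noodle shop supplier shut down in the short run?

¥28 per unit

Short-run supply begins at min AVC. From VC = 175q - 42q^2 + 3q^3, AVC = 175 - 42q + 3q^2.
At the minimum of AVC, MC = AVC. MC = 175 - 84q + 9q^2; setting MC = AVC gives 6q^2 - 42q = 0, so q = 7. min AVC = 28.
The firm shuts down for any P below ¥28.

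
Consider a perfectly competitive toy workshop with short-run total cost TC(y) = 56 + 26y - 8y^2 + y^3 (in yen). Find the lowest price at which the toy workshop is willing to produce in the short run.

The shutdown price is the minimum of AVC. VC = 26y - 8y^2 + y^3, so AVC = 26 - 8y + y^2.
dAVC/dy = -8 + 2y = 0 gives y = 4. min AVC = 26 - 8·4 + 4^2 = 10.
The firm shuts down for any P below ¥10.

¥10 per unit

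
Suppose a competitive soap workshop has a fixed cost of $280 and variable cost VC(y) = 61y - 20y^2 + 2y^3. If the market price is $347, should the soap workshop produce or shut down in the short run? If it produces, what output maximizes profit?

Produce at y = 11

From TC, MC = TC'(y) = 61 - 40y + 6y^2 and AVC = VC/y = 61 - 20y + 2y^2.
AVC is minimized where dAVC/dy = -20 + 4y = 0, at y = 5; min AVC = 61 - 20·5 + 2·5^2 = $11.
Because $347 ≥ $11, revenue can cover variable cost; the firm operates.
Solving P = MC: -286 - 40y + 6y^2 = 0 ⇒ y = -13/3 or 11. On the upward-sloping branch, y* = 11.
Check: AVC at y = 11 is $83 ≤ P, so revenue covers variable cost.
Profit = P·y − TC = 347·11 − 1193 = $2624.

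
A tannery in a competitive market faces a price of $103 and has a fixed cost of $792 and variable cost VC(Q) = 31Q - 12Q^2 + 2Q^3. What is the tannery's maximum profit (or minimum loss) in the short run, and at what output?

AVC = 31 - 12Q + 2Q^2 has its minimum $13 at Q = 3; price $103 clears that bar, so the firm operates.
With MC = 31 - 24Q + 6Q^2, P = MC on the upward-sloping part at Q* = 6.
TR = 103·6 = 618. TC = 792 + 186 = 978. Profit = 618 − 978 = -$360.
That loss of $360 beats the $792 the firm would lose by shutting down; producing recovers $432 of fixed cost.

Profit = -$360 at Q = 6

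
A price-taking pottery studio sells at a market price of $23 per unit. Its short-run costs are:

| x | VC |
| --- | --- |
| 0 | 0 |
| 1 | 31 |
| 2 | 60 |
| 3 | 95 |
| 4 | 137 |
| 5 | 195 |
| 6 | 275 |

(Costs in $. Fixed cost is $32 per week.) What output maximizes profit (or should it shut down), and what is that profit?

Compute π = P·x − TC at each output: x=0: -32; x=1: -40; x=2: -46; x=3: -58; x=4: -77; x=5: -112; x=6: -169.
Profit is highest at x = 0. Equivalently, the lowest AVC in the table is 60/2 ≈ $30 at x = 2, and P = $23 falls below it — price never covers variable cost, so the firm shuts down and loses only its fixed cost.

x = 0 (shut down); profit = -$32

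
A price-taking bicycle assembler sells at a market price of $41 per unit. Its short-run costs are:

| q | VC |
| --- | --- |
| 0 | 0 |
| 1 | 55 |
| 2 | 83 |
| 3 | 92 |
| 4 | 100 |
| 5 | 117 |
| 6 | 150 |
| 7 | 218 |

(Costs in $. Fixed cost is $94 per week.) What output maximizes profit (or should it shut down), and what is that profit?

q = 6; profit = $2

Tabulate TR − TC: q=0: -94; q=1: -108; q=2: -95; q=3: -63; q=4: -30; q=5: -6; q=6: 2; q=7: -25.
Profit is maximized at q = 6. AVC there is 150/6 = $25 ≤ P, so producing beats shutting down (which would give -$94).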